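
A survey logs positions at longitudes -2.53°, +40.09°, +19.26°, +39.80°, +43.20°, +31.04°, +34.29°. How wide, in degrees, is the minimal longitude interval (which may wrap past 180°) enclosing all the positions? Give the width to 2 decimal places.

Sort the longitudes: -2.53°, +19.26°, +31.04°, +34.29°, +39.80°, +40.09°, +43.20°.
Eastward gaps between consecutive values (wrapping around): 21.79°, 11.78°, 3.25°, 5.51°, 0.29°, 3.11°, 314.27°.
Largest gap = 314.27° ⇒ minimal covering band is its complement: 360° − 314.27° = 45.73°.
Band runs from -2.53° eastward to +43.20°.

45.73°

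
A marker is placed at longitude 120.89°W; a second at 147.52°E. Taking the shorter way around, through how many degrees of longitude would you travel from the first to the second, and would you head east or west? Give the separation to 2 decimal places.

91.59° west

Raw difference: 147.52 − -120.89 = 268.41°.
Normalise into (−180°, 180°]: 268.41° − 360° = -91.59°.
Negative ⇒ the second point lies to the west; separation 91.59°.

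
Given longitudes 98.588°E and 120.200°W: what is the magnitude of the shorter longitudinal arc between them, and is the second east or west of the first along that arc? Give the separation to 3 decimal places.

Raw difference: -120.200 − 98.588 = -218.788°.
Normalise into (−180°, 180°]: -218.788° + 360° = 141.212°.
Positive ⇒ the second point lies to the east; separation 141.212°.

141.212° east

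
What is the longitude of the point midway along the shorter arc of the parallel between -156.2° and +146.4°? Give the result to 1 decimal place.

Signed shortest Δλ from -156.2° to +146.4° is -57.4°.
Midpoint longitude = -156.2° + (-57.4°)/2 = -156.2° − 28.7° = -184.9°.
Normalise into (−180°, 180°]: +175.1°.
(The naïve average (-156.2 + +146.4)/2 = -4.9° is on the wrong side of the globe.)

+175.1°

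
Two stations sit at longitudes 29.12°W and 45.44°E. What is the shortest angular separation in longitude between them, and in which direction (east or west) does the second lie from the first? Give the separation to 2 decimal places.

74.56° east

Raw difference: 45.44 − -29.12 = 74.56°.
Normalise into (−180°, 180°]: 74.56° stays 74.56°.
Positive ⇒ the second point lies to the east; separation 74.56°.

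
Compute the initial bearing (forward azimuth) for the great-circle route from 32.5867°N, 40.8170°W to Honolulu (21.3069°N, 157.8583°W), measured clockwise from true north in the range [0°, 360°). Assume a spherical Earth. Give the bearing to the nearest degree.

Δλ = -157.8583 − -40.8170 = -117.0413°.
θ = atan2( sin Δλ · cos φ₂ , cos φ₁ · sin φ₂ − sin φ₁ · cos φ₂ · cos Δλ )
  = atan2(-0.82980, 0.53428) = -57.224° → normalised to [0°, 360°): 302.776°.

303°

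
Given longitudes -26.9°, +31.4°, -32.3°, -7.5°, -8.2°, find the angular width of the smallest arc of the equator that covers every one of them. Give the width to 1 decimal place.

Sort the longitudes: -32.3°, -26.9°, -8.2°, -7.5°, +31.4°.
Eastward gaps between consecutive values (wrapping around): 5.4°, 18.7°, 0.7°, 38.9°, 296.3°.
Largest gap = 296.3° ⇒ minimal covering band is its complement: 360° − 296.3° = 63.7°.
Band runs from -32.3° eastward to +31.4°.

63.7°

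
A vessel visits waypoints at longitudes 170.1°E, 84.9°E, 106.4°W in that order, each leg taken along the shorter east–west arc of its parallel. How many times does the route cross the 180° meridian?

1

Leg 1: +170.1° → +84.9°, shortest Δλ = -85.2° (west) — does not cross 180°.
Leg 2: +84.9° → -106.4°, shortest Δλ = 168.7° (east) — crosses 180°.
Total crossings: 1.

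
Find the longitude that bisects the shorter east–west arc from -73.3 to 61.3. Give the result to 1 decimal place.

Signed shortest Δλ from -73.3° to +61.3° is +134.6°.
Midpoint longitude = -73.3° + (+134.6°)/2 = -73.3° + 67.3° = -6.0°.

-6.0°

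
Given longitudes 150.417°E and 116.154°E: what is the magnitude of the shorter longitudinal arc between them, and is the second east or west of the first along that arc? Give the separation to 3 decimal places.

34.263° west

Raw difference: 116.154 − 150.417 = -34.263°.
Normalise into (−180°, 180°]: -34.263° stays -34.263°.
Negative ⇒ the second point lies to the west; separation 34.263°.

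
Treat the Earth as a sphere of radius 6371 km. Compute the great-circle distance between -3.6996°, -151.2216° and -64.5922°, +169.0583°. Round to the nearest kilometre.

Δλ = 169.0583 − -151.2216 = 320.2799°; wrapped into (−180°, 180°]: -39.7201°.
Δφ = -64.5922 − -3.6996 = -60.8926°.
a = sin²(Δφ/2) + cos φ₁ · cos φ₂ · sin²(Δλ/2) = 0.306191.
c = 2·atan2(√a, √(1−a)) = 1.17275 rad → d = 6371·c ≈ 7471.60 km.

7472 km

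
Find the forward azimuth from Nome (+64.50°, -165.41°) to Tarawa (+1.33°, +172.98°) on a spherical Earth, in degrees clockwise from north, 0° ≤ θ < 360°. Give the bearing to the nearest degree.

Δλ = 172.98 − -165.41 = 338.39°; wrapped into (−180°, 180°]: -21.61°.
θ = atan2( sin Δλ · cos φ₂ , cos φ₁ · sin φ₂ − sin φ₁ · cos φ₂ · cos Δλ )
  = atan2(-0.36819, -0.82893) = -156.050° → normalised to [0°, 360°): 203.950°.

204°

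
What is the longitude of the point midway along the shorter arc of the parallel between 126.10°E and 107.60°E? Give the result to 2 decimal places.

116.85°E

Signed shortest Δλ from +126.10° to +107.60° is -18.50°.
Midpoint longitude = +126.10° + (-18.50°)/2 = +126.10° − 9.25° = +116.85°.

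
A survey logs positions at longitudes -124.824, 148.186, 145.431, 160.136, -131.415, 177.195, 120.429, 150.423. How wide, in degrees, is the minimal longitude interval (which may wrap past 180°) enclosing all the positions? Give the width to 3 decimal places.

114.747°

Sort the longitudes: -131.415°, -124.824°, +120.429°, +145.431°, +148.186°, +150.423°, +160.136°, +177.195°.
Eastward gaps between consecutive values (wrapping around): 6.591°, 245.253°, 25.002°, 2.755°, 2.237°, 9.713°, 17.059°, 51.390°.
Largest gap = 245.253° ⇒ minimal covering band is its complement: 360° − 245.253° = 114.747°.
Band runs from +120.429° eastward to -124.824°, crossing the antimeridian.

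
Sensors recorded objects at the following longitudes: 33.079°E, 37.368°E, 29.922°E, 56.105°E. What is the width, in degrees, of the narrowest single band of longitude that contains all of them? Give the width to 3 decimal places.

26.183°

Sort the longitudes: +29.922°, +33.079°, +37.368°, +56.105°.
Eastward gaps between consecutive values (wrapping around): 3.157°, 4.289°, 18.737°, 333.817°.
Largest gap = 333.817° ⇒ minimal covering band is its complement: 360° − 333.817° = 26.183°.
Band runs from +29.922° eastward to +56.105°.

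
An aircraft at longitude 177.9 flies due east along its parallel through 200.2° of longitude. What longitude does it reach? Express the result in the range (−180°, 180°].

+18.1°

Start at +177.9°; shift +200.2° → +378.1°.
+378.1° lies outside (−180°, 180°]; subtract 360° → +18.1°.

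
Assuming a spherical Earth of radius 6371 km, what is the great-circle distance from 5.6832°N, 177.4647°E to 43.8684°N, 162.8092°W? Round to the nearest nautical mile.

Δλ = -162.8092 − 177.4647 = -340.2739°; wrapped into (−180°, 180°]: 19.7261°.
Δφ = 43.8684 − 5.6832 = 38.1852°.
a = sin²(Δφ/2) + cos φ₁ · cos φ₂ · sin²(Δλ/2) = 0.128041.
c = 2·atan2(√a, √(1−a)) = 0.73188 rad → d = 6371·c ≈ 4662.82 km ≈ 2517.72 nmi.

2518 nmi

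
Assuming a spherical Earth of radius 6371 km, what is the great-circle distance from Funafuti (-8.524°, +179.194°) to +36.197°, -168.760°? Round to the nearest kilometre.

Δλ = -168.760 − 179.194 = -347.954°; wrapped into (−180°, 180°]: 12.046°.
Δφ = 36.197 − -8.524 = 44.721°.
a = sin²(Δφ/2) + cos φ₁ · cos φ₂ · sin²(Δλ/2) = 0.153516.
c = 2·atan2(√a, √(1−a)) = 0.80520 rad → d = 6371·c ≈ 5129.92 km.

5130 km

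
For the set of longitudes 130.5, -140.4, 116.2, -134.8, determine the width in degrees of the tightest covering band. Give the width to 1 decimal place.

Sort the longitudes: -140.4°, -134.8°, +116.2°, +130.5°.
Eastward gaps between consecutive values (wrapping around): 5.6°, 251.0°, 14.3°, 89.1°.
Largest gap = 251.0° ⇒ minimal covering band is its complement: 360° − 251.0° = 109.0°.
Band runs from +116.2° eastward to -134.8°, crossing the antimeridian.

109.0°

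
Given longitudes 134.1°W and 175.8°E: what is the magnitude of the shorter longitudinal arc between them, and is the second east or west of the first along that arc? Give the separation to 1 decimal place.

Raw difference: 175.8 − -134.1 = 309.9°.
Normalise into (−180°, 180°]: 309.9° − 360° = -50.1°.
Negative ⇒ the second point lies to the west; separation 50.1°.

50.1° west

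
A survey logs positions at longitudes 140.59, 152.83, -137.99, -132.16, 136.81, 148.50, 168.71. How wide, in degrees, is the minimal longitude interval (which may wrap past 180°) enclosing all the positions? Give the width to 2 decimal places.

Sort the longitudes: -137.99°, -132.16°, +136.81°, +140.59°, +148.50°, +152.83°, +168.71°.
Eastward gaps between consecutive values (wrapping around): 5.83°, 268.97°, 3.78°, 7.91°, 4.33°, 15.88°, 53.30°.
Largest gap = 268.97° ⇒ minimal covering band is its complement: 360° − 268.97° = 91.03°.
Band runs from +136.81° eastward to -132.16°, crossing the antimeridian.

91.03°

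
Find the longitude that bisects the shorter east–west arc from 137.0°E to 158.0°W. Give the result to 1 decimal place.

169.5°E

Signed shortest Δλ from +137.0° to -158.0° is +65.0°.
Midpoint longitude = +137.0° + (+65.0°)/2 = +137.0° + 32.5° = +169.5°.
(The naïve average (+137.0 + -158.0)/2 = -10.5° is on the wrong side of the globe.)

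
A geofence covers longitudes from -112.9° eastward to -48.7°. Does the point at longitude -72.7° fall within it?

Yes

Band width going east from -112.9° to -48.7°: ((-48.7 − -112.9) mod 360) = 64.2°.
Offset of -72.7° east of the west edge: ((-72.7 − -112.9) mod 360) = 40.2°.
40.2° ≤ 64.2° ⇒ inside.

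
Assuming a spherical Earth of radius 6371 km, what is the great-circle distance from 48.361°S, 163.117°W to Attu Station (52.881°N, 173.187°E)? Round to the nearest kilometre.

11478 km

Δλ = 173.187 − -163.117 = 336.304°; wrapped into (−180°, 180°]: -23.696°.
Δφ = 52.881 − -48.361 = 101.242°.
a = sin²(Δφ/2) + cos φ₁ · cos φ₂ · sin²(Δλ/2) = 0.614379.
c = 2·atan2(√a, √(1−a)) = 1.80160 rad → d = 6371·c ≈ 11477.99 km.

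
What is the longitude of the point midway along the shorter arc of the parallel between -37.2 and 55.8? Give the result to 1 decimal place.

Signed shortest Δλ from -37.2° to +55.8° is +93.0°.
Midpoint longitude = -37.2° + (+93.0°)/2 = -37.2° + 46.5° = +9.3°.

+9.3°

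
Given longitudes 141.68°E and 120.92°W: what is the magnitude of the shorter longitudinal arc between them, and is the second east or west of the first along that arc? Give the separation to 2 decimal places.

Raw difference: -120.92 − 141.68 = -262.6°.
Normalise into (−180°, 180°]: -262.6° + 360° = 97.4°.
Positive ⇒ the second point lies to the east; separation 97.40°.

97.40° east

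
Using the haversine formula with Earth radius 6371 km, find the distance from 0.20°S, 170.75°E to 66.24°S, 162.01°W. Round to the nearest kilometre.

7652 km

Δλ = -162.01 − 170.75 = -332.76°; wrapped into (−180°, 180°]: 27.24°.
Δφ = -66.24 − -0.20 = -66.04°.
a = sin²(Δφ/2) + cos φ₁ · cos φ₂ · sin²(Δλ/2) = 0.319292.
c = 2·atan2(√a, √(1−a)) = 1.20101 rad → d = 6371·c ≈ 7651.64 km.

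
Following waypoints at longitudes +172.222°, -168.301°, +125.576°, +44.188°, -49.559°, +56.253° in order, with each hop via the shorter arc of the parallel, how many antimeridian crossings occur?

2

Leg 1: +172.222° → -168.301°, shortest Δλ = 19.477° (east) — crosses 180°.
Leg 2: -168.301° → +125.576°, shortest Δλ = -66.123° (west) — crosses 180°.
Leg 3: +125.576° → +44.188°, shortest Δλ = -81.388° (west) — does not cross 180°.
Leg 4: +44.188° → -49.559°, shortest Δλ = -93.747° (west) — does not cross 180°.
Leg 5: -49.559° → +56.253°, shortest Δλ = 105.812° (east) — does not cross 180°.
Total crossings: 2.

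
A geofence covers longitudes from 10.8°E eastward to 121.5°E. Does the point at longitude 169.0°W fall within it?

No

Band width going east from +10.8° to +121.5°: ((121.5 − 10.8) mod 360) = 110.7°.
Offset of -169.0° east of the west edge: ((-169.0 − 10.8) mod 360) = 180.2°.
180.2° > 110.7° ⇒ outside.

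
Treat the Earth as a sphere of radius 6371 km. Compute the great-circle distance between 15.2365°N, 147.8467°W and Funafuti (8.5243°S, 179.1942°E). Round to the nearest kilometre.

4491 km

Δλ = 179.1942 − -147.8467 = 327.0409°; wrapped into (−180°, 180°]: -32.9591°.
Δφ = -8.5243 − 15.2365 = -23.7608°.
a = sin²(Δφ/2) + cos φ₁ · cos φ₂ · sin²(Δλ/2) = 0.119166.
c = 2·atan2(√a, √(1−a)) = 0.70491 rad → d = 6371·c ≈ 4491.01 km.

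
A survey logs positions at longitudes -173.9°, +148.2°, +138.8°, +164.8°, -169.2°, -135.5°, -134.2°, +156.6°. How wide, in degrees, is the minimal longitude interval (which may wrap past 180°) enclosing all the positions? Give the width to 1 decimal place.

Sort the longitudes: -173.9°, -169.2°, -135.5°, -134.2°, +138.8°, +148.2°, +156.6°, +164.8°.
Eastward gaps between consecutive values (wrapping around): 4.7°, 33.7°, 1.3°, 273.0°, 9.4°, 8.4°, 8.2°, 21.3°.
Largest gap = 273.0° ⇒ minimal covering band is its complement: 360° − 273.0° = 87.0°.
Band runs from +138.8° eastward to -134.2°, crossing the antimeridian.

87.0°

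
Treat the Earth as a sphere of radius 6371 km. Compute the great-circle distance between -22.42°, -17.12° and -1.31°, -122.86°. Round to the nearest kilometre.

11565 km

Δλ = -122.86 − -17.12 = -105.74°.
Δφ = -1.31 − -22.42 = 21.11°.
a = sin²(Δφ/2) + cos φ₁ · cos φ₂ · sin²(Δλ/2) = 0.620991.
c = 2·atan2(√a, √(1−a)) = 1.81521 rad → d = 6371·c ≈ 11564.67 km.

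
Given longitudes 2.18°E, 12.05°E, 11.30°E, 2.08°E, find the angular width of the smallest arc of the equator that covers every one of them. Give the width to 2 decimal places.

9.97°

Sort the longitudes: +2.08°, +2.18°, +11.30°, +12.05°.
Eastward gaps between consecutive values (wrapping around): 0.10°, 9.12°, 0.75°, 350.03°.
Largest gap = 350.03° ⇒ minimal covering band is its complement: 360° − 350.03° = 9.97°.
Band runs from +2.08° eastward to +12.05°.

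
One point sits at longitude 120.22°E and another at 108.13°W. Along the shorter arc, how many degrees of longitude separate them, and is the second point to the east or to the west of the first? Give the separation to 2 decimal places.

131.65° east

Raw difference: -108.13 − 120.22 = -228.35°.
Normalise into (−180°, 180°]: -228.35° + 360° = 131.65°.
Positive ⇒ the second point lies to the east; separation 131.65°.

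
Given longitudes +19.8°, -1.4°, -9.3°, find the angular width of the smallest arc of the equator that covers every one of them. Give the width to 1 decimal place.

29.1°

Sort the longitudes: -9.3°, -1.4°, +19.8°.
Eastward gaps between consecutive values (wrapping around): 7.9°, 21.2°, 330.9°.
Largest gap = 330.9° ⇒ minimal covering band is its complement: 360° − 330.9° = 29.1°.
Band runs from -9.3° eastward to +19.8°.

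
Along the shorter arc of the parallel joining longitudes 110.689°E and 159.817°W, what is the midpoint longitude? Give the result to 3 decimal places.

Signed shortest Δλ from +110.689° to -159.817° is +89.494°.
Midpoint longitude = +110.689° + (+89.494°)/2 = +110.689° + 44.747° = +155.436°.
(The naïve average (+110.689 + -159.817)/2 = -24.564° is on the wrong side of the globe.)

155.436°E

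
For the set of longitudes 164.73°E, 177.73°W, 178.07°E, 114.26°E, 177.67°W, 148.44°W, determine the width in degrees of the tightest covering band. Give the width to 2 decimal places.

Sort the longitudes: -177.73°, -177.67°, -148.44°, +114.26°, +164.73°, +178.07°.
Eastward gaps between consecutive values (wrapping around): 0.06°, 29.23°, 262.70°, 50.47°, 13.34°, 4.20°.
Largest gap = 262.70° ⇒ minimal covering band is its complement: 360° − 262.70° = 97.30°.
Band runs from +114.26° eastward to -148.44°, crossing the antimeridian.

97.30°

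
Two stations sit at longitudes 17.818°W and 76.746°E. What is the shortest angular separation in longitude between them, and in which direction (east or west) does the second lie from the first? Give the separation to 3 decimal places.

94.564° east

Raw difference: 76.746 − -17.818 = 94.564°.
Normalise into (−180°, 180°]: 94.564° stays 94.564°.
Positive ⇒ the second point lies to the east; separation 94.564°.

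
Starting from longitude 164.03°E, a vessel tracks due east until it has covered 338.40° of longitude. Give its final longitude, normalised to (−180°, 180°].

142.43°E

Start at +164.03°; shift +338.40° → +502.43°.
+502.43° lies outside (−180°, 180°]; subtract 360° → +142.43°.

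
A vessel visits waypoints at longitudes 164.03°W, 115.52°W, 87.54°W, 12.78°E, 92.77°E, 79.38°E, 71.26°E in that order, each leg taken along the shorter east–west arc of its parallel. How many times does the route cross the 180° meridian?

0

Leg 1: -164.03° → -115.52°, shortest Δλ = 48.51° (east) — does not cross 180°.
Leg 2: -115.52° → -87.54°, shortest Δλ = 27.98° (east) — does not cross 180°.
Leg 3: -87.54° → +12.78°, shortest Δλ = 100.32° (east) — does not cross 180°.
Leg 4: +12.78° → +92.77°, shortest Δλ = 79.99° (east) — does not cross 180°.
Leg 5: +92.77° → +79.38°, shortest Δλ = -13.39° (west) — does not cross 180°.
Leg 6: +79.38° → +71.26°, shortest Δλ = -8.12° (west) — does not cross 180°.
Total crossings: 0.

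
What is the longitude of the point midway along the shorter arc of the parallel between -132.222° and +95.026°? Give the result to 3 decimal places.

Signed shortest Δλ from -132.222° to +95.026° is -132.752°.
Midpoint longitude = -132.222° + (-132.752°)/2 = -132.222° − 66.376° = -198.598°.
Normalise into (−180°, 180°]: +161.402°.
(The naïve average (-132.222 + +95.026)/2 = -18.598° is on the wrong side of the globe.)

+161.402°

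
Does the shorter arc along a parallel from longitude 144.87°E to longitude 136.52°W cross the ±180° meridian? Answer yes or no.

Naïve |-136.52 − 144.87| = 281.39° > 180°, so the shorter arc goes the other way round — across 180°.
Signed shortest Δλ = ((-136.52 − 144.87 + 180) mod 360) − 180 = 78.61°.
Going east by 78.61° from +144.87° passes through 180° before reaching -136.52°.

Yes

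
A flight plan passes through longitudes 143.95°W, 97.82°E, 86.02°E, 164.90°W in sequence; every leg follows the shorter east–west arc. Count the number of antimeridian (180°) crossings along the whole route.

Leg 1: -143.95° → +97.82°, shortest Δλ = -118.23° (west) — crosses 180°.
Leg 2: +97.82° → +86.02°, shortest Δλ = -11.8° (west) — does not cross 180°.
Leg 3: +86.02° → -164.90°, shortest Δλ = 109.08° (east) — crosses 180°.
Total crossings: 2.

2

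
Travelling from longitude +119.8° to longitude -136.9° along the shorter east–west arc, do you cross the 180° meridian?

Yes

Naïve |-136.9 − 119.8| = 256.7° > 180°, so the shorter arc goes the other way round — across 180°.
Signed shortest Δλ = ((-136.9 − 119.8 + 180) mod 360) − 180 = 103.3°.
Going east by 103.3° from +119.8° passes through 180° before reaching -136.9°.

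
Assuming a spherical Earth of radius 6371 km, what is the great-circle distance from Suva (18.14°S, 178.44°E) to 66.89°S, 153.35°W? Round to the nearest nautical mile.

Δλ = -153.35 − 178.44 = -331.79°; wrapped into (−180°, 180°]: 28.21°.
Δφ = -66.89 − -18.14 = -48.75°.
a = sin²(Δφ/2) + cos φ₁ · cos φ₂ · sin²(Δλ/2) = 0.192479.
c = 2·atan2(√a, √(1−a)) = 0.90836 rad → d = 6371·c ≈ 5787.14 km ≈ 3124.81 nmi.

3125 nmi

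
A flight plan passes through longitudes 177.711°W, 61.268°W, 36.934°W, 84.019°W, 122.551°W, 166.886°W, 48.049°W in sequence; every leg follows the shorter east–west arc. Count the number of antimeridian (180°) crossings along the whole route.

0

Leg 1: -177.711° → -61.268°, shortest Δλ = 116.443° (east) — does not cross 180°.
Leg 2: -61.268° → -36.934°, shortest Δλ = 24.334° (east) — does not cross 180°.
Leg 3: -36.934° → -84.019°, shortest Δλ = -47.085° (west) — does not cross 180°.
Leg 4: -84.019° → -122.551°, shortest Δλ = -38.532° (west) — does not cross 180°.
Leg 5: -122.551° → -166.886°, shortest Δλ = -44.335° (west) — does not cross 180°.
Leg 6: -166.886° → -48.049°, shortest Δλ = 118.837° (east) — does not cross 180°.
Total crossings: 0.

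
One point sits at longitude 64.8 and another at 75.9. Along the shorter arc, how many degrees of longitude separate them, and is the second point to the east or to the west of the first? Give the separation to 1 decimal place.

11.1° east

Raw difference: 75.9 − 64.8 = 11.1°.
Normalise into (−180°, 180°]: 11.1° stays 11.1°.
Positive ⇒ the second point lies to the east; separation 11.1°.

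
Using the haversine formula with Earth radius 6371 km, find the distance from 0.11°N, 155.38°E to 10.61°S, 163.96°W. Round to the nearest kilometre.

Δλ = -163.96 − 155.38 = -319.34°; wrapped into (−180°, 180°]: 40.66°.
Δφ = -10.61 − 0.11 = -10.72°.
a = sin²(Δφ/2) + cos φ₁ · cos φ₂ · sin²(Δλ/2) = 0.127367.
c = 2·atan2(√a, √(1−a)) = 0.72986 rad → d = 6371·c ≈ 4649.96 km.

4650 km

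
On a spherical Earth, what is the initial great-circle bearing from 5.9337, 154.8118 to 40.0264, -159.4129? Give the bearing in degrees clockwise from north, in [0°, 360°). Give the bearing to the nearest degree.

Δλ = -159.4129 − 154.8118 = -314.2247°; wrapped into (−180°, 180°]: 45.7753°.
θ = atan2( sin Δλ · cos φ₂ , cos φ₁ · sin φ₂ − sin φ₁ · cos φ₂ · cos Δλ )
  = atan2(0.54874, 0.58448) = 43.194° → normalised to [0°, 360°): 43.194°.

43°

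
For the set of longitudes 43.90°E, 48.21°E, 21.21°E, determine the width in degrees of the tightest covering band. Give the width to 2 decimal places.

Sort the longitudes: +21.21°, +43.90°, +48.21°.
Eastward gaps between consecutive values (wrapping around): 22.69°, 4.31°, 333.00°.
Largest gap = 333.00° ⇒ minimal covering band is its complement: 360° − 333.00° = 27.00°.
Band runs from +21.21° eastward to +48.21°.

27.00°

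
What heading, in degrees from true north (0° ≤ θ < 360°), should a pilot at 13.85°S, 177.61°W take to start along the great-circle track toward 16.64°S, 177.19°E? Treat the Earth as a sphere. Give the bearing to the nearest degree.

240°

Δλ = 177.19 − -177.61 = 354.80°; wrapped into (−180°, 180°]: -5.20°.
θ = atan2( sin Δλ · cos φ₂ , cos φ₁ · sin φ₂ − sin φ₁ · cos φ₂ · cos Δλ )
  = atan2(-0.08684, -0.04962) = -119.744° → normalised to [0°, 360°): 240.256°.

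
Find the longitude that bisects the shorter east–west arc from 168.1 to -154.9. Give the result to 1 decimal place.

Signed shortest Δλ from +168.1° to -154.9° is +37.0°.
Midpoint longitude = +168.1° + (+37.0°)/2 = +168.1° + 18.5° = +186.6°.
Normalise into (−180°, 180°]: -173.4°.
(The naïve average (+168.1 + -154.9)/2 = 6.6° is on the wrong side of the globe.)

-173.4°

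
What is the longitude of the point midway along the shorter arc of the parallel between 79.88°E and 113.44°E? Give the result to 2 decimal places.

96.66°E

Signed shortest Δλ from +79.88° to +113.44° is +33.56°.
Midpoint longitude = +79.88° + (+33.56°)/2 = +79.88° + 16.78° = +96.66°.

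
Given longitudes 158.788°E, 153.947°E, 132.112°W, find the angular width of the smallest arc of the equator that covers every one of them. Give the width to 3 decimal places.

Sort the longitudes: -132.112°, +153.947°, +158.788°.
Eastward gaps between consecutive values (wrapping around): 286.059°, 4.841°, 69.100°.
Largest gap = 286.059° ⇒ minimal covering band is its complement: 360° − 286.059° = 73.941°.
Band runs from +153.947° eastward to -132.112°, crossing the antimeridian.

73.941°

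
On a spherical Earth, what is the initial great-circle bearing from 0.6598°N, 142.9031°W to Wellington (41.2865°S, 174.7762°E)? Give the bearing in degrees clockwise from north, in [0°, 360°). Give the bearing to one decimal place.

217.2°

Δλ = 174.7762 − -142.9031 = 317.6793°; wrapped into (−180°, 180°]: -42.3207°.
θ = atan2( sin Δλ · cos φ₂ , cos φ₁ · sin φ₂ − sin φ₁ · cos φ₂ · cos Δλ )
  = atan2(-0.50592, -0.66618) = -142.786° → normalised to [0°, 360°): 217.214°.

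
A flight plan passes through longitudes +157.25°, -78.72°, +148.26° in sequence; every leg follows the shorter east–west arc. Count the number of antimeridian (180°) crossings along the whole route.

Leg 1: +157.25° → -78.72°, shortest Δλ = 124.03° (east) — crosses 180°.
Leg 2: -78.72° → +148.26°, shortest Δλ = -133.02° (west) — crosses 180°.
Total crossings: 2.

2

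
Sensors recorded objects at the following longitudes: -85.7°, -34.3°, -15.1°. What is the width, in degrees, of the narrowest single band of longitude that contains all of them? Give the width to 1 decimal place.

Sort the longitudes: -85.7°, -34.3°, -15.1°.
Eastward gaps between consecutive values (wrapping around): 51.4°, 19.2°, 289.4°.
Largest gap = 289.4° ⇒ minimal covering band is its complement: 360° − 289.4° = 70.6°.
Band runs from -85.7° eastward to -15.1°.

70.6°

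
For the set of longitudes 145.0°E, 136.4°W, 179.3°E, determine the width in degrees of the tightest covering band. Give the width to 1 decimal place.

78.6°

Sort the longitudes: -136.4°, +145.0°, +179.3°.
Eastward gaps between consecutive values (wrapping around): 281.4°, 34.3°, 44.3°.
Largest gap = 281.4° ⇒ minimal covering band is its complement: 360° − 281.4° = 78.6°.
Band runs from +145.0° eastward to -136.4°, crossing the antimeridian.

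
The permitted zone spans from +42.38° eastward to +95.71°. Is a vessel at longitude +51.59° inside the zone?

Yes

Band width going east from +42.38° to +95.71°: ((95.71 − 42.38) mod 360) = 53.33°.
Offset of +51.59° east of the west edge: ((51.59 − 42.38) mod 360) = 9.21°.
9.21° ≤ 53.33° ⇒ inside.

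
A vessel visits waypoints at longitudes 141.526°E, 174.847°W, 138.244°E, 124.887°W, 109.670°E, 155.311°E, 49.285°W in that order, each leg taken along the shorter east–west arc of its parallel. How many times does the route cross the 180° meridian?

Leg 1: +141.526° → -174.847°, shortest Δλ = 43.627° (east) — crosses 180°.
Leg 2: -174.847° → +138.244°, shortest Δλ = -46.909° (west) — crosses 180°.
Leg 3: +138.244° → -124.887°, shortest Δλ = 96.869° (east) — crosses 180°.
Leg 4: -124.887° → +109.670°, shortest Δλ = -125.443° (west) — crosses 180°.
Leg 5: +109.670° → +155.311°, shortest Δλ = 45.641° (east) — does not cross 180°.
Leg 6: +155.311° → -49.285°, shortest Δλ = 155.404° (east) — crosses 180°.
Total crossings: 5.

5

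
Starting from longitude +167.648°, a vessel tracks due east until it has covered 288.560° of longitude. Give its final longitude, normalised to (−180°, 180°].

+96.208°

Start at +167.648°; shift +288.560° → +456.208°.
+456.208° lies outside (−180°, 180°]; subtract 360° → +96.208°.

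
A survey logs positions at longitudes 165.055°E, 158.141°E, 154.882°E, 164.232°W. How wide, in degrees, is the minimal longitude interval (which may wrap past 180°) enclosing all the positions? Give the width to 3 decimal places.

40.886°

Sort the longitudes: -164.232°, +154.882°, +158.141°, +165.055°.
Eastward gaps between consecutive values (wrapping around): 319.114°, 3.259°, 6.914°, 30.713°.
Largest gap = 319.114° ⇒ minimal covering band is its complement: 360° − 319.114° = 40.886°.
Band runs from +154.882° eastward to -164.232°, crossing the antimeridian.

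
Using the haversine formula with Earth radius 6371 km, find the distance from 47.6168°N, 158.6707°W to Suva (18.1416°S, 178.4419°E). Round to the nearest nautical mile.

Δλ = 178.4419 − -158.6707 = 337.1126°; wrapped into (−180°, 180°]: -22.8874°.
Δφ = -18.1416 − 47.6168 = -65.7584°.
a = sin²(Δφ/2) + cos φ₁ · cos φ₂ · sin²(Δλ/2) = 0.319923.
c = 2·atan2(√a, √(1−a)) = 1.20236 rad → d = 6371·c ≈ 7660.26 km ≈ 4136.21 nmi.

4136 nmi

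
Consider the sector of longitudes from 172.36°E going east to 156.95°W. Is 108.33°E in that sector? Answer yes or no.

No

Band width going east from +172.36° to -156.95°: ((-156.95 − 172.36) mod 360) = 30.69°.
Offset of +108.33° east of the west edge: ((108.33 − 172.36) mod 360) = 295.97°.
295.97° > 30.69° ⇒ outside.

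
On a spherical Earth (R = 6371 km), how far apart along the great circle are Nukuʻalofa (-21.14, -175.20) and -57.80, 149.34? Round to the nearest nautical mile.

Δλ = 149.34 − -175.20 = 324.54°; wrapped into (−180°, 180°]: -35.46°.
Δφ = -57.80 − -21.14 = -36.66°.
a = sin²(Δφ/2) + cos φ₁ · cos φ₂ · sin²(Δλ/2) = 0.144997.
c = 2·atan2(√a, √(1−a)) = 0.78129 rad → d = 6371·c ≈ 4977.59 km ≈ 2687.68 nmi.

2688 nmi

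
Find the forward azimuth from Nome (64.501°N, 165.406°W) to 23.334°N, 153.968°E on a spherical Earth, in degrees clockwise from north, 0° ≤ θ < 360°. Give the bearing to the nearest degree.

Δλ = 153.968 − -165.406 = 319.374°; wrapped into (−180°, 180°]: -40.626°.
θ = atan2( sin Δλ · cos φ₂ , cos φ₁ · sin φ₂ − sin φ₁ · cos φ₂ · cos Δλ )
  = atan2(-0.59786, -0.45850) = -127.485° → normalised to [0°, 360°): 232.515°.

233°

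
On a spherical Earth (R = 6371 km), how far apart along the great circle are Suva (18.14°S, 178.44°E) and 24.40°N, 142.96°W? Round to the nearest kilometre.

6315 km

Δλ = -142.96 − 178.44 = -321.40°; wrapped into (−180°, 180°]: 38.60°.
Δφ = 24.40 − -18.14 = 42.54°.
a = sin²(Δφ/2) + cos φ₁ · cos φ₂ · sin²(Δλ/2) = 0.226136.
c = 2·atan2(√a, √(1−a)) = 0.99115 rad → d = 6371·c ≈ 6314.61 km.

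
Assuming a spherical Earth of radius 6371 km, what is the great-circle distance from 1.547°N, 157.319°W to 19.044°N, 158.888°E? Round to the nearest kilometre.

5148 km

Δλ = 158.888 − -157.319 = 316.207°; wrapped into (−180°, 180°]: -43.793°.
Δφ = 19.044 − 1.547 = 17.497°.
a = sin²(Δφ/2) + cos φ₁ · cos φ₂ · sin²(Δλ/2) = 0.154551.
c = 2·atan2(√a, √(1−a)) = 0.80807 rad → d = 6371·c ≈ 5148.19 km.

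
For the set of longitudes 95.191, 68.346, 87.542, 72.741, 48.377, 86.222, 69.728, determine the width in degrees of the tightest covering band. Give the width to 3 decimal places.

Sort the longitudes: +48.377°, +68.346°, +69.728°, +72.741°, +86.222°, +87.542°, +95.191°.
Eastward gaps between consecutive values (wrapping around): 19.969°, 1.382°, 3.013°, 13.481°, 1.320°, 7.649°, 313.186°.
Largest gap = 313.186° ⇒ minimal covering band is its complement: 360° − 313.186° = 46.814°.
Band runs from +48.377° eastward to +95.191°.

46.814°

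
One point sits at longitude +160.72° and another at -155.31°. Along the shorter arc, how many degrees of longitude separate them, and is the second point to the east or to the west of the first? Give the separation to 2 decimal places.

Raw difference: -155.31 − 160.72 = -316.03°.
Normalise into (−180°, 180°]: -316.03° + 360° = 43.97°.
Positive ⇒ the second point lies to the east; separation 43.97°.

43.97° east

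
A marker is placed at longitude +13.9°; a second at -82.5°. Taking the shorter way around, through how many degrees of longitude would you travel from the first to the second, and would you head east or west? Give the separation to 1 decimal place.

96.4° west

Raw difference: -82.5 − 13.9 = -96.4°.
Normalise into (−180°, 180°]: -96.4° stays -96.4°.
Negative ⇒ the second point lies to the west; separation 96.4°.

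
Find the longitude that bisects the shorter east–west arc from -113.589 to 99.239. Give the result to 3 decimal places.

+172.825°

Signed shortest Δλ from -113.589° to +99.239° is -147.172°.
Midpoint longitude = -113.589° + (-147.172°)/2 = -113.589° − 73.586° = -187.175°.
Normalise into (−180°, 180°]: +172.825°.
(The naïve average (-113.589 + +99.239)/2 = -7.175° is on the wrong side of the globe.)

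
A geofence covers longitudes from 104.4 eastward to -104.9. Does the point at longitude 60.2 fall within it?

Band width going east from +104.4° to -104.9°: ((-104.9 − 104.4) mod 360) = 150.7°.
Offset of +60.2° east of the west edge: ((60.2 − 104.4) mod 360) = 315.8°.
315.8° > 150.7° ⇒ outside.

No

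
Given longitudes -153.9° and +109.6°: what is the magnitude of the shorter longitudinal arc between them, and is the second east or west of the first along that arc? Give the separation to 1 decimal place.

96.5° west

Raw difference: 109.6 − -153.9 = 263.5°.
Normalise into (−180°, 180°]: 263.5° − 360° = -96.5°.
Negative ⇒ the second point lies to the west; separation 96.5°.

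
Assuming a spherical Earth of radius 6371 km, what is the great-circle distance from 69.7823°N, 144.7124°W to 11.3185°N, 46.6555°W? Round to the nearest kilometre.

9134 km

Δλ = -46.6555 − -144.7124 = 98.0569°.
Δφ = 11.3185 − 69.7823 = -58.4638°.
a = sin²(Δφ/2) + cos φ₁ · cos φ₂ · sin²(Δλ/2) = 0.431662.
c = 2·atan2(√a, √(1−a)) = 1.43369 rad → d = 6371·c ≈ 9134.05 km.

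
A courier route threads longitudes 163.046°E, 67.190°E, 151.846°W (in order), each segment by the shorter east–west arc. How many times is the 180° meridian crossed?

Leg 1: +163.046° → +67.190°, shortest Δλ = -95.856° (west) — does not cross 180°.
Leg 2: +67.190° → -151.846°, shortest Δλ = 140.964° (east) — crosses 180°.
Total crossings: 1.

1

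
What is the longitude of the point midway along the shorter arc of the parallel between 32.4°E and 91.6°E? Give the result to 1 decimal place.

Signed shortest Δλ from +32.4° to +91.6° is +59.2°.
Midpoint longitude = +32.4° + (+59.2°)/2 = +32.4° + 29.6° = +62.0°.

62.0°E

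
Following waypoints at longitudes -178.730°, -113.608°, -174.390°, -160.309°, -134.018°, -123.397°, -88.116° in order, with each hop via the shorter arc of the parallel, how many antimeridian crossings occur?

0

Leg 1: -178.730° → -113.608°, shortest Δλ = 65.122° (east) — does not cross 180°.
Leg 2: -113.608° → -174.390°, shortest Δλ = -60.782° (west) — does not cross 180°.
Leg 3: -174.390° → -160.309°, shortest Δλ = 14.081° (east) — does not cross 180°.
Leg 4: -160.309° → -134.018°, shortest Δλ = 26.291° (east) — does not cross 180°.
Leg 5: -134.018° → -123.397°, shortest Δλ = 10.621° (east) — does not cross 180°.
Leg 6: -123.397° → -88.116°, shortest Δλ = 35.281° (east) — does not cross 180°.
Total crossings: 0.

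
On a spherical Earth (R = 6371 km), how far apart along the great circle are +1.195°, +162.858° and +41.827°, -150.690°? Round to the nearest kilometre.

Δλ = -150.690 − 162.858 = -313.548°; wrapped into (−180°, 180°]: 46.452°.
Δφ = 41.827 − 1.195 = 40.632°.
a = sin²(Δφ/2) + cos φ₁ · cos φ₂ · sin²(Δλ/2) = 0.236408.
c = 2·atan2(√a, √(1−a)) = 1.01551 rad → d = 6371·c ≈ 6469.83 km.

6470 km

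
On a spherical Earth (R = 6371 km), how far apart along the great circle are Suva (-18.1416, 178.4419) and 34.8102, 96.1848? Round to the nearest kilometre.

Δλ = 96.1848 − 178.4419 = -82.2571°.
Δφ = 34.8102 − -18.1416 = 52.9518°.
a = sin²(Δφ/2) + cos φ₁ · cos φ₂ · sin²(Δλ/2) = 0.536314.
c = 2·atan2(√a, √(1−a)) = 1.64349 rad → d = 6371·c ≈ 10470.66 km.

10471 km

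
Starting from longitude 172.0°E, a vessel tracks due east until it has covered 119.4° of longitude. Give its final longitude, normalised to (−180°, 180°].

Start at +172.0°; shift +119.4° → +291.4°.
+291.4° lies outside (−180°, 180°]; subtract 360° → -68.6°.

68.6°W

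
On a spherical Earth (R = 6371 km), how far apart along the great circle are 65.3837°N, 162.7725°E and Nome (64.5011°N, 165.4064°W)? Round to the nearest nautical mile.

Δλ = -165.4064 − 162.7725 = -328.1789°; wrapped into (−180°, 180°]: 31.8211°.
Δφ = 64.5011 − 65.3837 = -0.8826°.
a = sin²(Δφ/2) + cos φ₁ · cos φ₂ · sin²(Δλ/2) = 0.013535.
c = 2·atan2(√a, √(1−a)) = 0.23321 rad → d = 6371·c ≈ 1485.78 km ≈ 802.26 nmi.

802 nmi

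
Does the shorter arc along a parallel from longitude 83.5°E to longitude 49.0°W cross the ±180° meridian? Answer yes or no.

Signed shortest Δλ = ((-49.0 − 83.5 + 180) mod 360) − 180 = -132.5°.
Going west by 132.5° from +83.5° reaches -49.0° without touching 180°.

No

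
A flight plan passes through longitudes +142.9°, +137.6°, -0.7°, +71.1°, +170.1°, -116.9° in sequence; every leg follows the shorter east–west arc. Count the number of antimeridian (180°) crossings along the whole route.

1

Leg 1: +142.9° → +137.6°, shortest Δλ = -5.3° (west) — does not cross 180°.
Leg 2: +137.6° → -0.7°, shortest Δλ = -138.3° (west) — does not cross 180°.
Leg 3: -0.7° → +71.1°, shortest Δλ = 71.8° (east) — does not cross 180°.
Leg 4: +71.1° → +170.1°, shortest Δλ = 99.0° (east) — does not cross 180°.
Leg 5: +170.1° → -116.9°, shortest Δλ = 73.0° (east) — crosses 180°.
Total crossings: 1.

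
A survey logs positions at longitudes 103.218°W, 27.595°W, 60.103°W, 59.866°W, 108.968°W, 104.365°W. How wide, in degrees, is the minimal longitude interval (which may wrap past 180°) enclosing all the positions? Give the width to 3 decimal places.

81.373°

Sort the longitudes: -108.968°, -104.365°, -103.218°, -60.103°, -59.866°, -27.595°.
Eastward gaps between consecutive values (wrapping around): 4.603°, 1.147°, 43.115°, 0.237°, 32.271°, 278.627°.
Largest gap = 278.627° ⇒ minimal covering band is its complement: 360° − 278.627° = 81.373°.
Band runs from -108.968° eastward to -27.595°.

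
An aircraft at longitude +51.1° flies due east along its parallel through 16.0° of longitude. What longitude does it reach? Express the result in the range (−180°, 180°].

Start at +51.1°; shift +16.0° → +67.1°.
+67.1° already lies in (−180°, 180°].

+67.1°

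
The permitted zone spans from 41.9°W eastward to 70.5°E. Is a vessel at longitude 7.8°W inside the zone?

Band width going east from -41.9° to +70.5°: ((70.5 − -41.9) mod 360) = 112.4°.
Offset of -7.8° east of the west edge: ((-7.8 − -41.9) mod 360) = 34.1°.
34.1° ≤ 112.4° ⇒ inside.

Yes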